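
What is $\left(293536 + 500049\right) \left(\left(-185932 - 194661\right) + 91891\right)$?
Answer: $-229109576670$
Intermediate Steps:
$\left(293536 + 500049\right) \left(\left(-185932 - 194661\right) + 91891\right) = 793585 \left(-380593 + 91891\right) = 793585 \left(-288702\right) = -229109576670$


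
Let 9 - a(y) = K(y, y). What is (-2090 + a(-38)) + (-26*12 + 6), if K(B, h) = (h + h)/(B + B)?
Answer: -2388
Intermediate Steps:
K(B, h) = h/B (K(B, h) = (2*h)/((2*B)) = (2*h)*(1/(2*B)) = h/B)
a(y) = 8 (a(y) = 9 - y/y = 9 - 1*1 = 9 - 1 = 8)
(-2090 + a(-38)) + (-26*12 + 6) = (-2090 + 8) + (-26*12 + 6) = -2082 + (-312 + 6) = -2082 - 306 = -2388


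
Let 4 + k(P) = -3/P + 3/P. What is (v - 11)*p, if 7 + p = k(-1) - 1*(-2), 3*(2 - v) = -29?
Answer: -6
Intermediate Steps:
v = 35/3 (v = 2 - ⅓*(-29) = 2 + 29/3 = 35/3 ≈ 11.667)
k(P) = -4 (k(P) = -4 + (-3/P + 3/P) = -4 + 0 = -4)
p = -9 (p = -7 + (-4 - 1*(-2)) = -7 + (-4 + 2) = -7 - 2 = -9)
(v - 11)*p = (35/3 - 11)*(-9) = (⅔)*(-9) = -6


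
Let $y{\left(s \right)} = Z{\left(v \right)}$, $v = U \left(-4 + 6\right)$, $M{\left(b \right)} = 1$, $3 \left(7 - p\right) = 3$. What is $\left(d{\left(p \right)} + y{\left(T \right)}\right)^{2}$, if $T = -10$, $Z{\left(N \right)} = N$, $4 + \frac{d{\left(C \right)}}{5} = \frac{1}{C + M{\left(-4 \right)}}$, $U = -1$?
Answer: $\frac{22201}{49} \approx 453.08$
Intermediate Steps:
$p = 6$ ($p = 7 - 1 = 6$)
$d{\left(C \right)} = -20 + \frac{5}{1 + C}$ ($d{\left(C \right)} = -20 + \frac{5}{C + 1} = -20 + \frac{5}{1 + C}$)
$v = -2$ ($v = - (-4 + 6) = \left(-1\right) 2 = -2$)
$y{\left(s \right)} = -2$
$\left(d{\left(p \right)} + y{\left(T \right)}\right)^{2} = \left(\frac{5 \left(-3 - 24\right)}{1 + 6} - 2\right)^{2} = \left(\frac{5 \left(-3 - 24\right)}{7} - 2\right)^{2} = \left(5 \cdot \frac{1}{7} \left(-27\right) - 2\right)^{2} = \left(- \frac{135}{7} - 2\right)^{2} = \left(- \frac{149}{7}\right)^{2} = \frac{22201}{49}$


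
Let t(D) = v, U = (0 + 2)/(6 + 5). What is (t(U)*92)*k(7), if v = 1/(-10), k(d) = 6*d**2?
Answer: -13524/5 ≈ -2704.8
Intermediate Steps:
U = 2/11 ≈ 0.18182
v = -1/10 ≈ -0.10000
t(D) = -1/10
(t(U)*92)*k(7) = (-1/10*92)*(6*7**2) = -276*49/5 = -46/5*294 = -13524/5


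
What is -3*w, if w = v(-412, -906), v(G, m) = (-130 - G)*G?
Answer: 348552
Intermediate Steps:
v(G, m) = G*(-130 - G)
w = -116184 (w = -1*(-412)*(130 - 412) = -1*(-412)*(-282) = -116184)
-3*w = -3*(-116184) = 348552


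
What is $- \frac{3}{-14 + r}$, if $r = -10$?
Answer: $\frac{1}{8} \approx 0.125$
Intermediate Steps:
$- \frac{3}{-14 + r} = - \frac{3}{-14 - 10} = - \frac{3}{-24} = \left(-3\right) \left(- \frac{1}{24}\right) = \frac{1}{8}$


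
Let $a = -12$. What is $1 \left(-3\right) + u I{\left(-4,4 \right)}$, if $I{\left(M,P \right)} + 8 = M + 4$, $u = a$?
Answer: $93$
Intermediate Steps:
$u = -12$
$I{\left(M,P \right)} = -4 + M$ ($I{\left(M,P \right)} = -8 + \left(M + 4\right) = -8 + \left(4 + M\right) = -4 + M$)
$1 \left(-3\right) + u I{\left(-4,4 \right)} = 1 \left(-3\right) - 12 \left(-4 - 4\right) = -3 - -96 = -3 + 96 = 93$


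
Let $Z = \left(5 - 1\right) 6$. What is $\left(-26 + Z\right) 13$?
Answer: $-26$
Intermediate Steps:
$Z = 24$ ($Z = 4 \cdot 6 = 24$)
$\left(-26 + Z\right) 13 = \left(-26 + 24\right) 13 = \left(-2\right) 13 = -26$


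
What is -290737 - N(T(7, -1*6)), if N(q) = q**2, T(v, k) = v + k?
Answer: -290738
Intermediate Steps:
T(v, k) = k + v
-290737 - N(T(7, -1*6)) = -290737 - (-1*6 + 7)**2 = -290737 - (-6 + 7)**2 = -290737 - 1*1**2 = -290737 - 1*1 = -290737 - 1 = -290738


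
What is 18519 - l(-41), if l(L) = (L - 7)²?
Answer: 16215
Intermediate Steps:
l(L) = (-7 + L)²
18519 - l(-41) = 18519 - (-7 - 41)² = 18519 - 1*(-48)² = 18519 - 1*2304 = 18519 - 2304 = 16215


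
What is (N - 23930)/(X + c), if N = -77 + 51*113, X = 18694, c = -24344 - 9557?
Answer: 18244/15207 ≈ 1.1997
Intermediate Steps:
c = -33901
N = 5686 (N = -77 + 5763 = 5686)
(N - 23930)/(X + c) = (5686 - 23930)/(18694 - 33901) = -18244/(-15207) = -18244*(-1/15207) = 18244/15207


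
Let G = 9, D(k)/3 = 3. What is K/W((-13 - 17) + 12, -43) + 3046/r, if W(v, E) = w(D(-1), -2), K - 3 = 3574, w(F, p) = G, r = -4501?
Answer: 16072663/40509 ≈ 396.77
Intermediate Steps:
D(k) = 9 (D(k) = 3*3 = 9)
w(F, p) = 9
K = 3577 (K = 3 + 3574 = 3577)
W(v, E) = 9
K/W((-13 - 17) + 12, -43) + 3046/r = 3577/9 + 3046/(-4501) = 3577*(⅑) + 3046*(-1/4501) = 3577/9 - 3046/4501 = 16072663/40509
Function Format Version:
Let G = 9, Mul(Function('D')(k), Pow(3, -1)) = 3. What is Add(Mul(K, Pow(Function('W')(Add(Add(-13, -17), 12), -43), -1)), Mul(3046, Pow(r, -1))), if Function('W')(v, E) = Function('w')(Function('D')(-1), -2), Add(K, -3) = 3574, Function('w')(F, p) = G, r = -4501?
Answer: Rational(16072663, 40509) ≈ 396.77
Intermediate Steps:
Function('D')(k) = 9 (Function('D')(k) = Mul(3, 3) = 9)
Function('w')(F, p) = 9
K = 3577 (K = Add(3, 3574) = 3577)
Function('W')(v, E) = 9
Add(Mul(K, Pow(Function('W')(Add(Add(-13, -17), 12), -43), -1)), Mul(3046, Pow(r, -1))) = Add(Mul(3577, Pow(9, -1)), Mul(3046, Pow(-4501, -1))) = Add(Mul(3577, Rational(1, 9)), Mul(3046, Rational(-1, 4501))) = Add(Rational(3577, 9), Rational(-3046, 4501)) = Rational(16072663, 40509)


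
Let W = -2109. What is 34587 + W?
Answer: 32478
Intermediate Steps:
34587 + W = 34587 - 2109 = 32478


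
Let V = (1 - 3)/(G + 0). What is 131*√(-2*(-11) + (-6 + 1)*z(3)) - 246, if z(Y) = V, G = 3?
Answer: -246 + 262*√57/3 ≈ 413.35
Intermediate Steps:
V = -⅔ (V = (1 - 3)/(3 + 0) = -2/3 = -2*⅓ = -⅔ ≈ -0.66667)
z(Y) = -⅔
131*√(-2*(-11) + (-6 + 1)*z(3)) - 246 = 131*√(-2*(-11) + (-6 + 1)*(-⅔)) - 246 = 131*√(22 - 5*(-⅔)) - 246 = 131*√(22 + 10/3) - 246 = 131*√(76/3) - 246 = 131*(2*√57/3) - 246 = 262*√57/3 - 246 = -246 + 262*√57/3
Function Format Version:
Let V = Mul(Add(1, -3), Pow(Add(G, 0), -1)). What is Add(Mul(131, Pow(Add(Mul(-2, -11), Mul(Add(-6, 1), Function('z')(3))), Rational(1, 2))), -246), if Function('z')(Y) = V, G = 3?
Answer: Add(-246, Mul(Rational(262, 3), Pow(57, Rational(1, 2)))) ≈ 413.35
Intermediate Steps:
V = Rational(-2, 3) (V = Mul(Add(1, -3), Pow(Add(3, 0), -1)) = Mul(-2, Pow(3, -1)) = Mul(-2, Rational(1, 3)) = Rational(-2, 3) ≈ -0.66667)
Function('z')(Y) = Rational(-2, 3)
Add(Mul(131, Pow(Add(Mul(-2, -11), Mul(Add(-6, 1), Function('z')(3))), Rational(1, 2))), -246) = Add(Mul(131, Pow(Add(Mul(-2, -11), Mul(Add(-6, 1), Rational(-2, 3))), Rational(1, 2))), -246) = Add(Mul(131, Pow(Add(22, Mul(-5, Rational(-2, 3))), Rational(1, 2))), -246) = Add(Mul(131, Pow(Add(22, Rational(10, 3)), Rational(1, 2))), -246) = Add(Mul(131, Pow(Rational(76, 3), Rational(1, 2))), -246) = Add(Mul(131, Mul(Rational(2, 3), Pow(57, Rational(1, 2)))), -246) = Add(Mul(Rational(262, 3), Pow(57, Rational(1, 2))), -246) = Add(-246, Mul(Rational(262, 3), Pow(57, Rational(1, 2))))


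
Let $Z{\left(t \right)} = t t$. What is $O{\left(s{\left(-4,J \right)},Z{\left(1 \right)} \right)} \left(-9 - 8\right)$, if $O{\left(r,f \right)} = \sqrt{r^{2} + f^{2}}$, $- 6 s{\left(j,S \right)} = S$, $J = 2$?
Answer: $- \frac{17 \sqrt{10}}{3} \approx -17.92$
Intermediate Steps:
$s{\left(j,S \right)} = - \frac{S}{6}$
$Z{\left(t \right)} = t^{2}$
$O{\left(r,f \right)} = \sqrt{f^{2} + r^{2}}$
$O{\left(s{\left(-4,J \right)},Z{\left(1 \right)} \right)} \left(-9 - 8\right) = \sqrt{\left(1^{2}\right)^{2} + \left(\left(- \frac{1}{6}\right) 2\right)^{2}} \left(-9 - 8\right) = \sqrt{1^{2} + \left(- \frac{1}{3}\right)^{2}} \left(-17\right) = \sqrt{1 + \frac{1}{9}} \left(-17\right) = \sqrt{\frac{10}{9}} \left(-17\right) = \frac{\sqrt{10}}{3} \left(-17\right) = - \frac{17 \sqrt{10}}{3}$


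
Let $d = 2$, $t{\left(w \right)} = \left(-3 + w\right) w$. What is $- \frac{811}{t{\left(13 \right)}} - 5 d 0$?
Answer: $0$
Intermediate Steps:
$t{\left(w \right)} = w \left(-3 + w\right)$
$- \frac{811}{t{\left(13 \right)}} - 5 d 0 = - \frac{811}{13 \left(-3 + 13\right)} \left(-5\right) 2 \cdot 0 = - \frac{811}{13 \cdot 10} \left(\left(-10\right) 0\right) = - \frac{811}{130} \cdot 0 = \left(-811\right) \frac{1}{130} \cdot 0 = \left(- \frac{811}{130}\right) 0 = 0$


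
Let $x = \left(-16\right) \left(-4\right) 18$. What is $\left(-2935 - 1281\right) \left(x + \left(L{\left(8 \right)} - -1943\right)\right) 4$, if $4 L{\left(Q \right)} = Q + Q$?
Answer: $-52261536$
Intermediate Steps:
$L{\left(Q \right)} = \frac{Q}{2}$ ($L{\left(Q \right)} = \frac{Q + Q}{4} = \frac{2 Q}{4} = \frac{Q}{2}$)
$x = 1152$ ($x = 64 \cdot 18 = 1152$)
$\left(-2935 - 1281\right) \left(x + \left(L{\left(8 \right)} - -1943\right)\right) 4 = \left(-2935 - 1281\right) \left(1152 + \left(\frac{1}{2} \cdot 8 - -1943\right)\right) 4 = - 4216 \left(1152 + \left(4 + 1943\right)\right) 4 = - 4216 \left(1152 + 1947\right) 4 = \left(-4216\right) 3099 \cdot 4 = \left(-13065384\right) 4 = -52261536$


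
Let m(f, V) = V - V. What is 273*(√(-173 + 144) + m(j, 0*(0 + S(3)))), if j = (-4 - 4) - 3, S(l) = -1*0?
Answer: 273*I*√29 ≈ 1470.2*I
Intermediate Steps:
S(l) = 0
j = -11 (j = -8 - 3 = -11)
m(f, V) = 0
273*(√(-173 + 144) + m(j, 0*(0 + S(3)))) = 273*(√(-173 + 144) + 0) = 273*(√(-29) + 0) = 273*(I*√29 + 0) = 273*(I*√29) = 273*I*√29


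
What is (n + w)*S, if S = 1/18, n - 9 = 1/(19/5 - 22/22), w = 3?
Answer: 173/252 ≈ 0.68651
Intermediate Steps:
n = 131/14 (n = 9 + 1/(19/5 - 22/22) = 9 + 1/(19*(⅕) - 22*1/22) = 9 + 1/(19/5 - 1) = 9 + 1/(14/5) = 9 + 5/14 = 131/14 ≈ 9.3571)
S = 1/18 ≈ 0.055556
(n + w)*S = (131/14 + 3)*(1/18) = (173/14)*(1/18) = 173/252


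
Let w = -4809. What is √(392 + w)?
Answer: I*√4417 ≈ 66.461*I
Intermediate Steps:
√(392 + w) = √(392 - 4809) = √(-4417) = I*√4417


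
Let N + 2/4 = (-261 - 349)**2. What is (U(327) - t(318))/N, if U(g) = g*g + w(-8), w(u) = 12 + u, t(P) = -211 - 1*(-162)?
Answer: 213964/744199 ≈ 0.28751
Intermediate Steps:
t(P) = -49 (t(P) = -211 + 162 = -49)
U(g) = 4 + g**2 (U(g) = g*g + (12 - 8) = g**2 + 4 = 4 + g**2)
N = 744199/2 (N = -1/2 + (-261 - 349)**2 = -1/2 + (-610)**2 = -1/2 + 372100 = 744199/2 ≈ 3.7210e+5)
(U(327) - t(318))/N = ((4 + 327**2) - 1*(-49))/(744199/2) = ((4 + 106929) + 49)*(2/744199) = (106933 + 49)*(2/744199) = 106982*(2/744199) = 213964/744199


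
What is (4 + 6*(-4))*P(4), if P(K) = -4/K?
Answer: 20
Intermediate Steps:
(4 + 6*(-4))*P(4) = (4 + 6*(-4))*(-4/4) = (4 - 24)*(-4*¼) = -20*(-1) = 20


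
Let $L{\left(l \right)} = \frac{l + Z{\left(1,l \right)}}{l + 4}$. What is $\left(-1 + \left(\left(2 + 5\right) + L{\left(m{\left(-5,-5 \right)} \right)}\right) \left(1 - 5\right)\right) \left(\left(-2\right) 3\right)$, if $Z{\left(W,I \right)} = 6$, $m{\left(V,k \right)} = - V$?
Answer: $\frac{610}{3} \approx 203.33$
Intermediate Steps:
$L{\left(l \right)} = \frac{6 + l}{4 + l}$ ($L{\left(l \right)} = \frac{l + 6}{l + 4} = \frac{6 + l}{4 + l}$)
$\left(-1 + \left(\left(2 + 5\right) + L{\left(m{\left(-5,-5 \right)} \right)}\right) \left(1 - 5\right)\right) \left(\left(-2\right) 3\right) = \left(-1 + \left(\left(2 + 5\right) + \frac{6 - -5}{4 - -5}\right) \left(1 - 5\right)\right) \left(\left(-2\right) 3\right) = \left(-1 + \left(7 + \frac{6 + 5}{4 + 5}\right) \left(-4\right)\right) \left(-6\right) = \left(-1 + \left(7 + \frac{1}{9} \cdot 11\right) \left(-4\right)\right) \left(-6\right) = \left(-1 + \left(7 + \frac{11}{9}\right) \left(-4\right)\right) \left(-6\right) = \left(-1 + \frac{74}{9} \left(-4\right)\right) \left(-6\right) = \left(-1 - \frac{296}{9}\right) \left(-6\right) = \left(- \frac{305}{9}\right) \left(-6\right) = \frac{610}{3}$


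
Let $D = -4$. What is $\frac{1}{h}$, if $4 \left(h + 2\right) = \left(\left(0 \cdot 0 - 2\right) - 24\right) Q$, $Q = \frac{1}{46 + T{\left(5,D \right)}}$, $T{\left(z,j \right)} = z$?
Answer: $- \frac{102}{217} \approx -0.47005$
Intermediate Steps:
$Q = \frac{1}{51}$ ($Q = \frac{1}{46 + 5} = \frac{1}{51} \approx 0.019608$)
$h = - \frac{217}{102}$ ($h = -2 + \frac{\left(\left(0 \cdot 0 - 2\right) - 24\right) \frac{1}{51}}{4} = -2 + \frac{\left(\left(0 - 2\right) - 24\right) \frac{1}{51}}{4} = -2 + \frac{\left(-2 - 24\right) \frac{1}{51}}{4} = -2 + \frac{\left(-26\right) \frac{1}{51}}{4} = -2 + \frac{1}{4} \left(- \frac{26}{51}\right) = -2 - \frac{13}{102} = - \frac{217}{102} \approx -2.1274$)
$\frac{1}{h} = \frac{1}{- \frac{217}{102}} = - \frac{102}{217}$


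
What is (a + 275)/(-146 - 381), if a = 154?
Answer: -429/527 ≈ -0.81404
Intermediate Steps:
(a + 275)/(-146 - 381) = (154 + 275)/(-146 - 381) = 429/(-527) = 429*(-1/527) = -429/527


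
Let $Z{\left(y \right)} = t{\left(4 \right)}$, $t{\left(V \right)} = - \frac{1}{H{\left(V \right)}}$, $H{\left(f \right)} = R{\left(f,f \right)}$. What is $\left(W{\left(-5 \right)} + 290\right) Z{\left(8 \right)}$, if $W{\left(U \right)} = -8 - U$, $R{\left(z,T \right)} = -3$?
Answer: $\frac{287}{3} \approx 95.667$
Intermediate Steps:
$H{\left(f \right)} = -3$
$t{\left(V \right)} = \frac{1}{3}$ ($t{\left(V \right)} = - \frac{1}{-3} = \left(-1\right) \left(- \frac{1}{3}\right) = \frac{1}{3}$)
$Z{\left(y \right)} = \frac{1}{3}$
$\left(W{\left(-5 \right)} + 290\right) Z{\left(8 \right)} = \left(\left(-8 - -5\right) + 290\right) \frac{1}{3} = \left(\left(-8 + 5\right) + 290\right) \frac{1}{3} = \left(-3 + 290\right) \frac{1}{3} = 287 \cdot \frac{1}{3} = \frac{287}{3}$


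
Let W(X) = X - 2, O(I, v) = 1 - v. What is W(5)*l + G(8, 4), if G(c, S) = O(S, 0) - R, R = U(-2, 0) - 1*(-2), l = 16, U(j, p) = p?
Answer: 47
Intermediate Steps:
W(X) = -2 + X
R = 2 (R = 0 - 1*(-2) = 0 + 2 = 2)
G(c, S) = -1 (G(c, S) = (1 - 1*0) - 1*2 = (1 + 0) - 2 = 1 - 2 = -1)
W(5)*l + G(8, 4) = (-2 + 5)*16 - 1 = 3*16 - 1 = 48 - 1 = 47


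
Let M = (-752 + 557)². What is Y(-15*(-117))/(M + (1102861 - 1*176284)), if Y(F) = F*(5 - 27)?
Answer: -715/17863 ≈ -0.040027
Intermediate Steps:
Y(F) = -22*F (Y(F) = F*(-22) = -22*F)
M = 38025 (M = (-195)² = 38025)
Y(-15*(-117))/(M + (1102861 - 1*176284)) = (-(-330)*(-117))/(38025 + (1102861 - 1*176284)) = (-22*1755)/(38025 + (1102861 - 176284)) = -38610/(38025 + 926577) = -38610/964602 = -38610*1/964602 = -715/17863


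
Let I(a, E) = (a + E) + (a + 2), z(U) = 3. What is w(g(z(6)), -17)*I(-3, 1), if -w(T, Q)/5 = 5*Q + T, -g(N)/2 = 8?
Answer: -1515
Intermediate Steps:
g(N) = -16 (g(N) = -2*8 = -16)
w(T, Q) = -25*Q - 5*T (w(T, Q) = -5*(5*Q + T) = -5*(T + 5*Q) = -25*Q - 5*T)
I(a, E) = 2 + E + 2*a (I(a, E) = (E + a) + (2 + a) = 2 + E + 2*a)
w(g(z(6)), -17)*I(-3, 1) = (-25*(-17) - 5*(-16))*(2 + 1 + 2*(-3)) = (425 + 80)*(2 + 1 - 6) = 505*(-3) = -1515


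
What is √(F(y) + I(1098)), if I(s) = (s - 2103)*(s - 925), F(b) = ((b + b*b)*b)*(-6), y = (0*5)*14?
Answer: I*√173865 ≈ 416.97*I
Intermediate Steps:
y = 0 (y = 0*14 = 0)
F(b) = -6*b*(b + b²) (F(b) = ((b + b²)*b)*(-6) = (b*(b + b²))*(-6) = -6*b*(b + b²))
I(s) = (-2103 + s)*(-925 + s)
√(F(y) + I(1098)) = √(6*0²*(-1 - 1*0) + (1945275 + 1098² - 3028*1098)) = √(6*0*(-1 + 0) + (1945275 + 1205604 - 3324744)) = √(6*0*(-1) - 173865) = √(0 - 173865) = √(-173865) = I*√173865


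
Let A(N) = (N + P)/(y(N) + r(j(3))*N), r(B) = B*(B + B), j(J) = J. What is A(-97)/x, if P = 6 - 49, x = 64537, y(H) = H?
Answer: 140/118941691 ≈ 1.1770e-6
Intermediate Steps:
r(B) = 2*B**2 (r(B) = B*(2*B) = 2*B**2)
P = -43
A(N) = (-43 + N)/(19*N) (A(N) = (N - 43)/(N + (2*3**2)*N) = (-43 + N)/(N + (2*9)*N) = (-43 + N)/(N + 18*N) = (-43 + N)/((19*N)) = (-43 + N)*(1/(19*N)) = (-43 + N)/(19*N))
A(-97)/x = ((1/19)*(-43 - 97)/(-97))/64537 = ((1/19)*(-1/97)*(-140))*(1/64537) = (140/1843)*(1/64537) = 140/118941691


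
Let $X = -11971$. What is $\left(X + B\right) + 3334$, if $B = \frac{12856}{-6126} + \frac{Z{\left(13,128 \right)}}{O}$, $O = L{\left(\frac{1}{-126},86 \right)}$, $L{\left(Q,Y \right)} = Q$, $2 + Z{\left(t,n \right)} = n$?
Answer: $- \frac{75089747}{3063} \approx -24515.0$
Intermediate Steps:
$Z{\left(t,n \right)} = -2 + n$
$O = - \frac{1}{126}$ ($O = \frac{1}{-126} = - \frac{1}{126} \approx -0.0079365$)
$B = - \frac{48634616}{3063}$ ($B = \frac{12856}{-6126} + \frac{-2 + 128}{- \frac{1}{126}} = 12856 \left(- \frac{1}{6126}\right) + 126 \left(-126\right) = - \frac{6428}{3063} - 15876 = - \frac{48634616}{3063} \approx -15878.0$)
$\left(X + B\right) + 3334 = \left(-11971 - \frac{48634616}{3063}\right) + 3334 = - \frac{85301789}{3063} + 3334 = - \frac{75089747}{3063}$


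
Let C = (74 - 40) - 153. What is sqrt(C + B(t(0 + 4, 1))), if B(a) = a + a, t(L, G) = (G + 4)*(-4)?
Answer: I*sqrt(159) ≈ 12.61*I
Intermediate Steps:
t(L, G) = -16 - 4*G (t(L, G) = (4 + G)*(-4) = -16 - 4*G)
B(a) = 2*a
C = -119 (C = 34 - 153 = -119)
sqrt(C + B(t(0 + 4, 1))) = sqrt(-119 + 2*(-16 - 4*1)) = sqrt(-119 + 2*(-16 - 4)) = sqrt(-119 + 2*(-20)) = sqrt(-119 - 40) = sqrt(-159) = I*sqrt(159)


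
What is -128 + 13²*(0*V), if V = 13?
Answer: -128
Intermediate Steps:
-128 + 13²*(0*V) = -128 + 13²*(0*13) = -128 + 169*0 = -128 + 0 = -128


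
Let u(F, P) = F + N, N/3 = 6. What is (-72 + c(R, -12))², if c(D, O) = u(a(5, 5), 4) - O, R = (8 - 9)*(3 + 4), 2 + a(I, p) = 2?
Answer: 1764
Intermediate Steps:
N = 18 (N = 3*6 = 18)
a(I, p) = 0 (a(I, p) = -2 + 2 = 0)
u(F, P) = 18 + F (u(F, P) = F + 18 = 18 + F)
R = -7 (R = -1*7 = -7)
c(D, O) = 18 - O (c(D, O) = (18 + 0) - O = 18 - O)
(-72 + c(R, -12))² = (-72 + (18 - 1*(-12)))² = (-72 + (18 + 12))² = (-72 + 30)² = (-42)² = 1764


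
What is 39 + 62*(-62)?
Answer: -3805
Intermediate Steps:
39 + 62*(-62) = 39 - 3844 = -3805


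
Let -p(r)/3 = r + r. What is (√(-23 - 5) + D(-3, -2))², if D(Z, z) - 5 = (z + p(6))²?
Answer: 2099573 + 5796*I*√7 ≈ 2.0996e+6 + 15335.0*I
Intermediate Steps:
p(r) = -6*r (p(r) = -3*(r + r) = -6*r)
D(Z, z) = 5 + (-36 + z)² (D(Z, z) = 5 + (z - 6*6)² = 5 + (z - 36)² = 5 + (-36 + z)²)
(√(-23 - 5) + D(-3, -2))² = (√(-23 - 5) + (5 + (-36 - 2)²))² = (√(-28) + (5 + (-38)²))² = (2*I*√7 + (5 + 1444))² = (2*I*√7 + 1449)² = (1449 + 2*I*√7)²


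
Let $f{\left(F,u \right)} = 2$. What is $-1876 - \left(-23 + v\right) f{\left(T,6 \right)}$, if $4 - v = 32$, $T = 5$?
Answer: $-1774$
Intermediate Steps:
$v = -28$ ($v = 4 - 32 = -28$)
$-1876 - \left(-23 + v\right) f{\left(T,6 \right)} = -1876 - \left(-23 - 28\right) 2 = -1876 - \left(-51\right) 2 = -1876 - -102 = -1876 + 102 = -1774$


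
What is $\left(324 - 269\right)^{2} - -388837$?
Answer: $391862$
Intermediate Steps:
$\left(324 - 269\right)^{2} - -388837 = 55^{2} + 388837 = 3025 + 388837 = 391862$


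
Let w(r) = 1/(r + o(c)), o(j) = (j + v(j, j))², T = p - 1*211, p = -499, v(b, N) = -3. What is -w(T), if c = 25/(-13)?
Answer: 169/115894 ≈ 0.0014582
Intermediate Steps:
c = -25/13 (c = 25*(-1/13) = -25/13 ≈ -1.9231)
T = -710 (T = -499 - 1*211 = -499 - 211 = -710)
o(j) = (-3 + j)² (o(j) = (j - 3)² = (-3 + j)²)
w(r) = 1/(4096/169 + r) (w(r) = 1/(r + (-3 - 25/13)²) = 1/(r + (-64/13)²) = 1/(r + 4096/169) = 1/(4096/169 + r))
-w(T) = -169/(4096 + 169*(-710)) = -169/(4096 - 119990) = -169/(-115894) = -169*(-1)/115894 = -1*(-169/115894) = 169/115894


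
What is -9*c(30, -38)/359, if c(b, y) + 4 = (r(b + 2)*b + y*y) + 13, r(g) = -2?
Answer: -12537/359 ≈ -34.922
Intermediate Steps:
c(b, y) = 9 + y**2 - 2*b (c(b, y) = -4 + ((-2*b + y*y) + 13) = -4 + ((-2*b + y**2) + 13) = -4 + ((y**2 - 2*b) + 13) = -4 + (13 + y**2 - 2*b) = 9 + y**2 - 2*b)
-9*c(30, -38)/359 = -9*(9 + (-38)**2 - 2*30)/359 = -9*(9 + 1444 - 60)/359 = -12537/359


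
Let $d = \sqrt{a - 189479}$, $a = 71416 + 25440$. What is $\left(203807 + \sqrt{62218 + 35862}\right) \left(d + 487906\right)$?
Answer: $\left(203807 + 4 \sqrt{6130}\right) \left(487906 + i \sqrt{92623}\right) \approx 9.9592 \cdot 10^{10} + 6.2122 \cdot 10^{7} i$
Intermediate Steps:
$a = 96856$
$d = i \sqrt{92623}$ ($d = \sqrt{96856 - 189479} = \sqrt{-92623} = i \sqrt{92623} \approx 304.34 i$)
$\left(203807 + \sqrt{62218 + 35862}\right) \left(d + 487906\right) = \left(203807 + \sqrt{62218 + 35862}\right) \left(i \sqrt{92623} + 487906\right) = \left(203807 + \sqrt{98080}\right) \left(487906 + i \sqrt{92623}\right) = \left(203807 + 4 \sqrt{6130}\right) \left(487906 + i \sqrt{92623}\right)$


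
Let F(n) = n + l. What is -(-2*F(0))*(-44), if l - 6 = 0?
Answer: -528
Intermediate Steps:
l = 6 (l = 6 + 0 = 6)
F(n) = 6 + n (F(n) = n + 6 = 6 + n)
-(-2*F(0))*(-44) = -(-2*(6 + 0))*(-44) = -(-2*6)*(-44) = -(-12)*(-44) = -1*528 = -528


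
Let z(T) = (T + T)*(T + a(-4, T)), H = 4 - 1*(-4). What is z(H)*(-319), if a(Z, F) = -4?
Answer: -20416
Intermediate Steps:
H = 8 (H = 4 + 4 = 8)
z(T) = 2*T*(-4 + T) (z(T) = (T + T)*(T - 4) = (2*T)*(-4 + T) = 2*T*(-4 + T))
z(H)*(-319) = (2*8*(-4 + 8))*(-319) = (2*8*4)*(-319) = 64*(-319) = -20416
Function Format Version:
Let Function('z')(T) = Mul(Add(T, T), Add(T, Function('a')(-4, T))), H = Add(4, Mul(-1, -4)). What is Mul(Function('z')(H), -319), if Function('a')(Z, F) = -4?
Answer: -20416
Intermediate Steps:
H = 8 (H = Add(4, 4) = 8)
Function('z')(T) = Mul(2, T, Add(-4, T)) (Function('z')(T) = Mul(Add(T, T), Add(T, -4)) = Mul(Mul(2, T), Add(-4, T)) = Mul(2, T, Add(-4, T)))
Mul(Function('z')(H), -319) = Mul(Mul(2, 8, Add(-4, 8)), -319) = Mul(Mul(2, 8, 4), -319) = Mul(64, -319) = -20416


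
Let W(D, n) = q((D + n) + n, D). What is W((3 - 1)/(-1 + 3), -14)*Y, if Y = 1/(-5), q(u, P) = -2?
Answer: 2/5 ≈ 0.40000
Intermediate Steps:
W(D, n) = -2
Y = -1/5 (Y = 1*(-1/5) = -1/5 ≈ -0.20000)
W((3 - 1)/(-1 + 3), -14)*Y = -2*(-1/5) = 2/5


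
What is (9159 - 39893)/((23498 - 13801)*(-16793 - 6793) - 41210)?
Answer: 15367/114377326 ≈ 0.00013435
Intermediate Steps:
(9159 - 39893)/((23498 - 13801)*(-16793 - 6793) - 41210) = -30734/(9697*(-23586) - 41210) = -30734/(-228713442 - 41210) = -30734/(-228754652) = -30734*(-1/228754652) = 15367/114377326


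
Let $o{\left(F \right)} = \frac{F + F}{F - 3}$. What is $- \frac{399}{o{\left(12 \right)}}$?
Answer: $- \frac{1197}{8} \approx -149.63$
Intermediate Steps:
$o{\left(F \right)} = \frac{2 F}{-3 + F}$
$- \frac{399}{o{\left(12 \right)}} = - \frac{399}{2 \cdot 12 \frac{1}{-3 + 12}} = - \frac{399}{2 \cdot 12 \cdot \frac{1}{9}} = - \frac{399}{\frac{8}{3}} = \left(-399\right) \frac{3}{8} = - \frac{1197}{8}$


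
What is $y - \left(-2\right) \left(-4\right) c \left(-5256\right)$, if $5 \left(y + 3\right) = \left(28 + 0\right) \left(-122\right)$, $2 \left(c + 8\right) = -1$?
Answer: $- \frac{1790471}{5} \approx -3.5809 \cdot 10^{5}$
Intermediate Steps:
$c = - \frac{17}{2}$ ($c = -8 + \frac{1}{2} \left(-1\right) = -8 - \frac{1}{2} = - \frac{17}{2} \approx -8.5$)
$y = - \frac{3431}{5}$ ($y = -3 + \frac{\left(28 + 0\right) \left(-122\right)}{5} = -3 + \frac{28 \left(-122\right)}{5} = -3 + \frac{1}{5} \left(-3416\right) = -3 - \frac{3416}{5} = - \frac{3431}{5} \approx -686.2$)
$y - \left(-2\right) \left(-4\right) c \left(-5256\right) = - \frac{3431}{5} - \left(-2\right) \left(-4\right) \left(- \frac{17}{2}\right) \left(-5256\right) = - \frac{3431}{5} - 8 \left(- \frac{17}{2}\right) \left(-5256\right) = - \frac{3431}{5} - \left(-68\right) \left(-5256\right) = - \frac{3431}{5} - 357408 = - \frac{1790471}{5}$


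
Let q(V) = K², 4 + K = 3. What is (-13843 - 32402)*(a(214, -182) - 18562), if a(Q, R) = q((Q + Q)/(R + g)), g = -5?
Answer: 858353445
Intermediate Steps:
K = -1 (K = -4 + 3 = -1)
q(V) = 1 (q(V) = (-1)² = 1)
a(Q, R) = 1
(-13843 - 32402)*(a(214, -182) - 18562) = (-13843 - 32402)*(1 - 18562) = -46245*(-18561) = 858353445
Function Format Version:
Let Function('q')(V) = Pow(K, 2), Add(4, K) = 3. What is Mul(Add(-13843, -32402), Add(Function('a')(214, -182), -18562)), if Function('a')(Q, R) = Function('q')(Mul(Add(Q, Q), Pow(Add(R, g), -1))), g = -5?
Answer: 858353445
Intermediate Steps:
K = -1 (K = Add(-4, 3) = -1)
Function('q')(V) = 1 (Function('q')(V) = Pow(-1, 2) = 1)
Function('a')(Q, R) = 1
Mul(Add(-13843, -32402), Add(Function('a')(214, -182), -18562)) = Mul(Add(-13843, -32402), Add(1, -18562)) = Mul(-46245, -18561) = 858353445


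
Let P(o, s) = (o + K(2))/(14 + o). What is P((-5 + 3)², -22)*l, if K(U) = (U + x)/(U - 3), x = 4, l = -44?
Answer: 44/9 ≈ 4.8889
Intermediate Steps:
K(U) = (4 + U)/(-3 + U) (K(U) = (U + 4)/(U - 3) = (4 + U)/(-3 + U))
P(o, s) = (-6 + o)/(14 + o) (P(o, s) = (o + (4 + 2)/(-3 + 2))/(14 + o) = (o + 6/(-1))/(14 + o) = (o - 1*6)/(14 + o) = (o - 6)/(14 + o) = (-6 + o)/(14 + o))
P((-5 + 3)², -22)*l = ((-6 + (-5 + 3)²)/(14 + (-5 + 3)²))*(-44) = ((-6 + (-2)²)/(14 + (-2)²))*(-44) = ((-6 + 4)/(14 + 4))*(-44) = (-2/18)*(-44) = ((1/18)*(-2))*(-44) = -⅑*(-44) = 44/9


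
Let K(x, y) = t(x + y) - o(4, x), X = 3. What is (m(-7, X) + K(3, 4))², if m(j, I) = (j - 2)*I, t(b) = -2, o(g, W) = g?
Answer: 1089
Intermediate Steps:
m(j, I) = I*(-2 + j) (m(j, I) = (-2 + j)*I = I*(-2 + j))
K(x, y) = -6 (K(x, y) = -2 - 1*4 = -2 - 4 = -6)
(m(-7, X) + K(3, 4))² = (3*(-2 - 7) - 6)² = (3*(-9) - 6)² = (-27 - 6)² = (-33)² = 1089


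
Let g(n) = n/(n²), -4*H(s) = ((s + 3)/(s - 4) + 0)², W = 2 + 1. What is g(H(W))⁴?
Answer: 1/6561 ≈ 0.00015242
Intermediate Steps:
W = 3
H(s) = -(3 + s)²/(4*(-4 + s)²) (H(s) = -((s + 3)/(s - 4) + 0)²/4 = -((3 + s)/(-4 + s) + 0)²/4 = -(3 + s)²/(-4 + s)²/4 = -(3 + s)²/(4*(-4 + s)²))
g(n) = 1/n (g(n) = n/n² = 1/n)
g(H(W))⁴ = (1/(-(3 + 3)²/(4*(-4 + 3)²)))⁴ = (1/(-¼*6²/(-1)²))⁴ = (1/(-¼*1*36))⁴ = (1/(-9))⁴ = (-⅑)⁴ = 1/6561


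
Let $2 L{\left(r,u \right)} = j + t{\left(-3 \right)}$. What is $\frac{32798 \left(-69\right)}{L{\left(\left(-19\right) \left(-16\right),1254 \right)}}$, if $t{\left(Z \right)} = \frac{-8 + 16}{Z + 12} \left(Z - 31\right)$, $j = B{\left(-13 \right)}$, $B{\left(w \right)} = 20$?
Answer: $442773$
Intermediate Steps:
$j = 20$
$t{\left(Z \right)} = \frac{8 \left(-31 + Z\right)}{12 + Z}$ ($t{\left(Z \right)} = \frac{8}{12 + Z} \left(-31 + Z\right) = \frac{8 \left(-31 + Z\right)}{12 + Z}$)
$L{\left(r,u \right)} = - \frac{46}{9}$ ($L{\left(r,u \right)} = \frac{20 + \frac{8 \left(-31 - 3\right)}{12 - 3}}{2} = \frac{20 + 8 \cdot \frac{1}{9} \left(-34\right)}{2} = \frac{20 - \frac{272}{9}}{2} = \frac{1}{2} \left(- \frac{92}{9}\right) = - \frac{46}{9}$)
$\frac{32798 \left(-69\right)}{L{\left(\left(-19\right) \left(-16\right),1254 \right)}} = \frac{32798 \left(-69\right)}{- \frac{46}{9}} = \left(-2263062\right) \left(- \frac{9}{46}\right) = 442773$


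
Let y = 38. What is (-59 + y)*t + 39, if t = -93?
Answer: 1992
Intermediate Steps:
(-59 + y)*t + 39 = (-59 + 38)*(-93) + 39 = -21*(-93) + 39 = 1953 + 39 = 1992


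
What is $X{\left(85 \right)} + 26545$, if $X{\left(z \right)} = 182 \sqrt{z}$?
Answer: $26545 + 182 \sqrt{85} \approx 28223.0$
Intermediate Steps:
$X{\left(85 \right)} + 26545 = 182 \sqrt{85} + 26545 = 26545 + 182 \sqrt{85}$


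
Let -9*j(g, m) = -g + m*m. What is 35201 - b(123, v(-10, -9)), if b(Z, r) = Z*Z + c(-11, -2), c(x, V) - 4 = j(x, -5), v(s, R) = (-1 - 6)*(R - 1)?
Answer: 20072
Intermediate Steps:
j(g, m) = -m²/9 + g/9 (j(g, m) = -(-g + m*m)/9 = -(-g + m²)/9 = -(m² - g)/9 = -m²/9 + g/9)
v(s, R) = 7 - 7*R (v(s, R) = -7*(-1 + R) = 7 - 7*R)
c(x, V) = 11/9 + x/9 (c(x, V) = 4 + (-⅑*(-5)² + x/9) = 4 + (-⅑*25 + x/9) = 4 + (-25/9 + x/9) = 11/9 + x/9)
b(Z, r) = Z² (b(Z, r) = Z*Z + (11/9 + (⅑)*(-11)) = Z² + (11/9 - 11/9) = Z² + 0 = Z²)
35201 - b(123, v(-10, -9)) = 35201 - 1*123² = 35201 - 1*15129 = 35201 - 15129 = 20072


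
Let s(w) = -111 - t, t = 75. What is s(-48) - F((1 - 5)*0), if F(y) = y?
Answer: -186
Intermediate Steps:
s(w) = -186 (s(w) = -111 - 1*75 = -111 - 75 = -186)
s(-48) - F((1 - 5)*0) = -186 - (1 - 5)*0 = -186 - (-4)*0 = -186 - 1*0 = -186 + 0 = -186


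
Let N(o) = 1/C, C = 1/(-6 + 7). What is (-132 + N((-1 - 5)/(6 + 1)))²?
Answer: 17161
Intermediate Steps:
C = 1 (C = 1/1 = 1)
N(o) = 1 (N(o) = 1/1 = 1)
(-132 + N((-1 - 5)/(6 + 1)))² = (-132 + 1)² = (-131)² = 17161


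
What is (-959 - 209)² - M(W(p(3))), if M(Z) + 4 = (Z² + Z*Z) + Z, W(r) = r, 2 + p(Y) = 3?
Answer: 1364225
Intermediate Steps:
p(Y) = 1 (p(Y) = -2 + 3 = 1)
M(Z) = -4 + Z + 2*Z² (M(Z) = -4 + ((Z² + Z*Z) + Z) = -4 + ((Z² + Z²) + Z) = -4 + (2*Z² + Z) = -4 + (Z + 2*Z²) = -4 + Z + 2*Z²)
(-959 - 209)² - M(W(p(3))) = (-959 - 209)² - (-4 + 1 + 2*1²) = (-1168)² - (-4 + 1 + 2*1) = 1364224 - (-4 + 1 + 2) = 1364224 - 1*(-1) = 1364224 + 1 = 1364225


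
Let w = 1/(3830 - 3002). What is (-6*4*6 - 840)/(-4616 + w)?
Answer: 814752/3822047 ≈ 0.21317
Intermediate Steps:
w = 1/828 ≈ 0.0012077
(-6*4*6 - 840)/(-4616 + w) = (-6*4*6 - 840)/(-4616 + 1/828) = (-24*6 - 840)/(-3822047/828) = (-144 - 840)*(-828/3822047) = -984*(-828/3822047) = 814752/3822047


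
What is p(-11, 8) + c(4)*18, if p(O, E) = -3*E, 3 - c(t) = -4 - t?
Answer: 174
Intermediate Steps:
c(t) = 7 + t (c(t) = 3 - (-4 - t) = 3 + (4 + t) = 7 + t)
p(-11, 8) + c(4)*18 = -3*8 + (7 + 4)*18 = -24 + 11*18 = -24 + 198 = 174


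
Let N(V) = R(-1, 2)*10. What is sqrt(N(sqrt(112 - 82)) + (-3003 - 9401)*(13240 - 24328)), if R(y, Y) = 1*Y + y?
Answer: sqrt(137535562) ≈ 11728.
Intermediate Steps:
R(y, Y) = Y + y
N(V) = 10 (N(V) = (2 - 1)*10 = 1*10 = 10)
sqrt(N(sqrt(112 - 82)) + (-3003 - 9401)*(13240 - 24328)) = sqrt(10 + (-3003 - 9401)*(13240 - 24328)) = sqrt(10 - 12404*(-11088)) = sqrt(10 + 137535552) = sqrt(137535562)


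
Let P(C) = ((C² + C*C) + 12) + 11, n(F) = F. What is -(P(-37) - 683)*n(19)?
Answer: -39482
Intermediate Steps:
P(C) = 23 + 2*C² (P(C) = ((C² + C²) + 12) + 11 = (2*C² + 12) + 11 = (12 + 2*C²) + 11 = 23 + 2*C²)
-(P(-37) - 683)*n(19) = -((23 + 2*(-37)²) - 683)*19 = -((23 + 2*1369) - 683)*19 = -((23 + 2738) - 683)*19 = -(2761 - 683)*19 = -2078*19 = -1*39482 = -39482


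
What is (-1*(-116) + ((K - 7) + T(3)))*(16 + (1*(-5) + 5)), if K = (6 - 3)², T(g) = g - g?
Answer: 1888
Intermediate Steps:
T(g) = 0
K = 9 (K = 3² = 9)
(-1*(-116) + ((K - 7) + T(3)))*(16 + (1*(-5) + 5)) = (-1*(-116) + ((9 - 7) + 0))*(16 + (1*(-5) + 5)) = (116 + (2 + 0))*(16 + (-5 + 5)) = (116 + 2)*(16 + 0) = 118*16 = 1888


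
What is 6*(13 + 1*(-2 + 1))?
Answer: 72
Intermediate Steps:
6*(13 + 1*(-2 + 1)) = 6*(13 + 1*(-1)) = 6*(13 - 1) = 6*12 = 72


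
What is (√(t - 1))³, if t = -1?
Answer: -2*I*√2 ≈ -2.8284*I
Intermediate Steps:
(√(t - 1))³ = (√(-1 - 1))³ = (√(-2))³ = (I*√2)³ = -2*I*√2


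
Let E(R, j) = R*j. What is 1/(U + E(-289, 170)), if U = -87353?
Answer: -1/136483 ≈ -7.3269e-6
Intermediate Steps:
1/(U + E(-289, 170)) = 1/(-87353 - 289*170) = 1/(-87353 - 49130) = 1/(-136483) = -1/136483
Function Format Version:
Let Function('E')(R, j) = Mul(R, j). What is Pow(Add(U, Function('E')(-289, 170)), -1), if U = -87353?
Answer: Rational(-1, 136483) ≈ -7.3269e-6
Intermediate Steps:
Pow(Add(U, Function('E')(-289, 170)), -1) = Pow(Add(-87353, Mul(-289, 170)), -1) = Pow(Add(-87353, -49130), -1) = Pow(-136483, -1) = Rational(-1, 136483)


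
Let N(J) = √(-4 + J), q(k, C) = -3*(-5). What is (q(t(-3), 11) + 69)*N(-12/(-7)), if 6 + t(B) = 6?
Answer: 48*I*√7 ≈ 127.0*I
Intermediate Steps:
t(B) = 0 (t(B) = -6 + 6 = 0)
q(k, C) = 15
(q(t(-3), 11) + 69)*N(-12/(-7)) = (15 + 69)*√(-4 - 12/(-7)) = 84*√(-4 - 12*(-⅐)) = 84*√(-4 + 12/7) = 84*√(-16/7) = 84*(4*I*√7/7) = 48*I*√7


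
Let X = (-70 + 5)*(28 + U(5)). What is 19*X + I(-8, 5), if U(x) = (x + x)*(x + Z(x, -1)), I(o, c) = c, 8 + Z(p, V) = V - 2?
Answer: 39525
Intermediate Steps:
Z(p, V) = -10 + V (Z(p, V) = -8 + (V - 2) = -8 + (-2 + V) = -10 + V)
U(x) = 2*x*(-11 + x) (U(x) = (x + x)*(x + (-10 - 1)) = (2*x)*(x - 11) = (2*x)*(-11 + x) = 2*x*(-11 + x))
X = 2080 (X = (-70 + 5)*(28 + 2*5*(-11 + 5)) = -65*(28 + 2*5*(-6)) = -65*(28 - 60) = -65*(-32) = 2080)
19*X + I(-8, 5) = 19*2080 + 5 = 39520 + 5 = 39525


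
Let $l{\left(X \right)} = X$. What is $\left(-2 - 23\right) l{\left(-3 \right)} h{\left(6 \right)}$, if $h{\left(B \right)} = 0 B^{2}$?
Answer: $0$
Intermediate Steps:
$h{\left(B \right)} = 0$
$\left(-2 - 23\right) l{\left(-3 \right)} h{\left(6 \right)} = \left(-2 - 23\right) \left(-3\right) 0 = \left(-25\right) \left(-3\right) 0 = 75 \cdot 0 = 0$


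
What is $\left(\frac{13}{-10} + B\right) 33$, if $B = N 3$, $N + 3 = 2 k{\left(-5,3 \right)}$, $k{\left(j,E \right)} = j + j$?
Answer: $- \frac{23199}{10} \approx -2319.9$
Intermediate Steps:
$k{\left(j,E \right)} = 2 j$
$N = -23$ ($N = -3 + 2 \cdot 2 \left(-5\right) = -3 + 2 \left(-10\right) = -3 - 20 = -23$)
$B = -69$ ($B = \left(-23\right) 3 = -69$)
$\left(\frac{13}{-10} + B\right) 33 = \left(\frac{13}{-10} - 69\right) 33 = \left(13 \left(- \frac{1}{10}\right) - 69\right) 33 = \left(- \frac{13}{10} - 69\right) 33 = \left(- \frac{703}{10}\right) 33 = - \frac{23199}{10}$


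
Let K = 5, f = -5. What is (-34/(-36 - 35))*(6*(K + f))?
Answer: 0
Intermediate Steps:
(-34/(-36 - 35))*(6*(K + f)) = (-34/(-36 - 35))*(6*(5 - 5)) = (-34/(-71))*(6*0) = -1/71*(-34)*0 = (34/71)*0 = 0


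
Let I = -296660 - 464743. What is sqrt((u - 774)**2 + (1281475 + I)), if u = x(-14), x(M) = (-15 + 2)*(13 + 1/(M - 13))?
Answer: 2*sqrt(256683298)/27 ≈ 1186.8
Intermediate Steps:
I = -761403
x(M) = -169 - 13/(-13 + M) (x(M) = -13*(13 + 1/(-13 + M)) = -169 - 13/(-13 + M))
u = -4550/27 (u = 13*(168 - 13*(-14))/(-13 - 14) = 13*(168 + 182)/(-27) = 13*(-1/27)*350 = -4550/27 ≈ -168.52)
sqrt((u - 774)**2 + (1281475 + I)) = sqrt((-4550/27 - 774)**2 + (1281475 - 761403)) = sqrt((-25448/27)**2 + 520072) = sqrt(647600704/729 + 520072) = sqrt(1026733192/729) = 2*sqrt(256683298)/27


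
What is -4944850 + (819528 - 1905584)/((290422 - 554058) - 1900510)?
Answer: -5350688131022/1082073 ≈ -4.9448e+6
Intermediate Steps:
-4944850 + (819528 - 1905584)/((290422 - 554058) - 1900510) = -4944850 - 1086056/(-263636 - 1900510) = -4944850 - 1086056/(-2164146) = -4944850 - 1086056*(-1/2164146) = -4944850 + 543028/1082073 = -5350688131022/1082073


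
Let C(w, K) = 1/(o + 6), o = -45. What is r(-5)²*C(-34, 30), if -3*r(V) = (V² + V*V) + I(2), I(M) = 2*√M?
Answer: -836/117 - 200*√2/351 ≈ -7.9511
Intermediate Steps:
C(w, K) = -1/39 (C(w, K) = 1/(-45 + 6) = 1/(-39) = -1/39)
r(V) = -2*√2/3 - 2*V²/3 (r(V) = -((V² + V*V) + 2*√2)/3 = -((V² + V²) + 2*√2)/3 = -(2*V² + 2*√2)/3 = -(2*√2 + 2*V²)/3 = -2*√2/3 - 2*V²/3)
r(-5)²*C(-34, 30) = (-2*√2/3 - ⅔*(-5)²)²*(-1/39) = (-2*√2/3 - ⅔*25)²*(-1/39) = (-2*√2/3 - 50/3)²*(-1/39) = (-50/3 - 2*√2/3)²*(-1/39) = -(-50/3 - 2*√2/3)²/39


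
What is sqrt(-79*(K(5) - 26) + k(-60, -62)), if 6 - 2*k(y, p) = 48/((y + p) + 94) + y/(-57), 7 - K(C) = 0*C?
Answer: 2*sqrt(6652527)/133 ≈ 38.786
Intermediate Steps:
K(C) = 7 (K(C) = 7 - 0*C = 7 - 1*0 = 7 + 0 = 7)
k(y, p) = 3 - 24/(94 + p + y) + y/114 (k(y, p) = 3 - (48/((y + p) + 94) + y/(-57))/2 = 3 - (48/((p + y) + 94) + y*(-1/57))/2 = 3 - (48/(94 + p + y) - y/57)/2 = 3 + (-24/(94 + p + y) + y/114) = 3 - 24/(94 + p + y) + y/114)
sqrt(-79*(K(5) - 26) + k(-60, -62)) = sqrt(-79*(7 - 26) + (29412 + (-60)**2 + 342*(-62) + 436*(-60) - 62*(-60))/(114*(94 - 62 - 60))) = sqrt(-79*(-19) + (1/114)*(29412 + 3600 - 21204 - 26160 + 3720)/(-28)) = sqrt(1501 + (1/114)*(-1/28)*(-10632)) = sqrt(1501 + 443/133) = sqrt(200076/133) = 2*sqrt(6652527)/133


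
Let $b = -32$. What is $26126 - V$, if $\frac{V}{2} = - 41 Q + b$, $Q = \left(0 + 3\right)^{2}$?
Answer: $26928$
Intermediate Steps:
$Q = 9$ ($Q = 3^{2} = 9$)
$V = -802$ ($V = 2 \left(\left(-41\right) 9 - 32\right) = 2 \left(-369 - 32\right) = 2 \left(-401\right) = -802$)
$26126 - V = 26126 - -802 = 26126 + 802 = 26928$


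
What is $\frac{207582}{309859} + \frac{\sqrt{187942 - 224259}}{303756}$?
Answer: $\frac{207582}{309859} + \frac{i \sqrt{36317}}{303756} \approx 0.66992 + 0.00062738 i$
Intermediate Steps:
$\frac{207582}{309859} + \frac{\sqrt{187942 - 224259}}{303756} = 207582 \cdot \frac{1}{309859} + \sqrt{-36317} \cdot \frac{1}{303756} = \frac{207582}{309859} + i \sqrt{36317} \cdot \frac{1}{303756} = \frac{207582}{309859} + \frac{i \sqrt{36317}}{303756}$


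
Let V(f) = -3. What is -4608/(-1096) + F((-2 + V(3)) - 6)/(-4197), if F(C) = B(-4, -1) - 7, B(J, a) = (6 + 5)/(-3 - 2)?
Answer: 12093662/2874945 ≈ 4.2066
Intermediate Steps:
B(J, a) = -11/5 (B(J, a) = 11/(-5) = 11*(-⅕) = -11/5)
F(C) = -46/5 (F(C) = -11/5 - 7 = -46/5)
-4608/(-1096) + F((-2 + V(3)) - 6)/(-4197) = -4608/(-1096) - 46/5/(-4197) = -4608*(-1/1096) - 46/5*(-1/4197) = 576/137 + 46/20985 = 12093662/2874945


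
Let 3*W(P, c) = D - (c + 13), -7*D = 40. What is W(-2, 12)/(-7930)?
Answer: 43/33306 ≈ 0.0012911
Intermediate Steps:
D = -40/7 (D = -⅐*40 = -40/7 ≈ -5.7143)
W(P, c) = -131/21 - c/3 (W(P, c) = (-40/7 - (c + 13))/3 = (-40/7 - (13 + c))/3 = (-40/7 + (-13 - c))/3 = (-131/7 - c)/3 = -131/21 - c/3)
W(-2, 12)/(-7930) = (-131/21 - ⅓*12)/(-7930) = (-131/21 - 4)*(-1/7930) = -215/21*(-1/7930) = 43/33306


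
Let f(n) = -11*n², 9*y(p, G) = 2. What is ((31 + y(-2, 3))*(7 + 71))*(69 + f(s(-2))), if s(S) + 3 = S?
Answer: -1505036/3 ≈ -5.0168e+5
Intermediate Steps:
y(p, G) = 2/9 (y(p, G) = (⅑)*2 = 2/9)
s(S) = -3 + S
((31 + y(-2, 3))*(7 + 71))*(69 + f(s(-2))) = ((31 + 2/9)*(7 + 71))*(69 - 11*(-3 - 2)²) = ((281/9)*78)*(69 - 11*(-5)²) = 7306*(69 - 11*25)/3 = 7306*(69 - 275)/3 = (7306/3)*(-206) = -1505036/3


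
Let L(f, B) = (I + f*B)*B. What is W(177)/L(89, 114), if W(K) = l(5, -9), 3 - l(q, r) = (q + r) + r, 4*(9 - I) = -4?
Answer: 2/144723 ≈ 1.3820e-5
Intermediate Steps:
I = 10 (I = 9 - ¼*(-4) = 9 + 1 = 10)
l(q, r) = 3 - q - 2*r (l(q, r) = 3 - ((q + r) + r) = 3 - (q + 2*r) = 3 + (-q - 2*r) = 3 - q - 2*r)
L(f, B) = B*(10 + B*f) (L(f, B) = (10 + f*B)*B = (10 + B*f)*B = B*(10 + B*f))
W(K) = 16 (W(K) = 3 - 1*5 - 2*(-9) = 3 - 5 + 18 = 16)
W(177)/L(89, 114) = 16/((114*(10 + 114*89))) = 16/((114*(10 + 10146))) = 16/((114*10156)) = 16/1157784 = 16*(1/1157784) = 2/144723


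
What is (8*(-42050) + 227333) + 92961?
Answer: -16106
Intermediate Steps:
(8*(-42050) + 227333) + 92961 = (-336400 + 227333) + 92961 = -109067 + 92961 = -16106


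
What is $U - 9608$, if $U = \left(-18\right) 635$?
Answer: $-21038$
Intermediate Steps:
$U = -11430$
$U - 9608 = -11430 - 9608 = -21038$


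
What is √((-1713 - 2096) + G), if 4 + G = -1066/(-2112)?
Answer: 41*I*√158070/264 ≈ 61.745*I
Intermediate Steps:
G = -3691/1056 (G = -4 - 1066/(-2112) = -4 - 1066*(-1/2112) = -4 + 533/1056 = -3691/1056 ≈ -3.4953)
√((-1713 - 2096) + G) = √((-1713 - 2096) - 3691/1056) = √(-3809 - 3691/1056) = √(-4025995/1056) = 41*I*√158070/264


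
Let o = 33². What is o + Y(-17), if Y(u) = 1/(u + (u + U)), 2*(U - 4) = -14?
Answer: 40292/37 ≈ 1089.0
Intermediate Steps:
U = -3 (U = 4 + (½)*(-14) = 4 - 7 = -3)
o = 1089
Y(u) = 1/(-3 + 2*u) (Y(u) = 1/(u + (u - 3)) = 1/(u + (-3 + u)) = 1/(-3 + 2*u))
o + Y(-17) = 1089 + 1/(-3 + 2*(-17)) = 1089 + 1/(-3 - 34) = 1089 + 1/(-37) = 1089 - 1/37 = 40292/37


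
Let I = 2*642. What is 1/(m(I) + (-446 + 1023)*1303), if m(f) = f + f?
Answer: 1/754399 ≈ 1.3256e-6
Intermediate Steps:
I = 1284
m(f) = 2*f
1/(m(I) + (-446 + 1023)*1303) = 1/(2*1284 + (-446 + 1023)*1303) = 1/(2568 + 577*1303) = 1/(2568 + 751831) = 1/754399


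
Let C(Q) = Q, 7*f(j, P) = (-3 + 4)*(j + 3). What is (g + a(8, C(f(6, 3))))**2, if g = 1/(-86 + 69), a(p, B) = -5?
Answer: 7396/289 ≈ 25.592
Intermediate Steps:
f(j, P) = 3/7 + j/7 (f(j, P) = ((-3 + 4)*(j + 3))/7 = (1*(3 + j))/7 = (3 + j)/7 = 3/7 + j/7)
g = -1/17 (g = 1/(-17) = -1/17 ≈ -0.058824)
(g + a(8, C(f(6, 3))))**2 = (-1/17 - 5)**2 = (-86/17)**2 = 7396/289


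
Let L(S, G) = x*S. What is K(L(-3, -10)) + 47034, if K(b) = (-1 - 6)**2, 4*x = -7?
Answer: 47083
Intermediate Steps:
x = -7/4 (x = (1/4)*(-7) = -7/4 ≈ -1.7500)
L(S, G) = -7*S/4
K(b) = 49 (K(b) = (-7)**2 = 49)
K(L(-3, -10)) + 47034 = 49 + 47034 = 47083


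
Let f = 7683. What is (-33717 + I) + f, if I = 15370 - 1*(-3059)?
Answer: -7605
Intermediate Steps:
I = 18429 (I = 15370 + 3059 = 18429)
(-33717 + I) + f = (-33717 + 18429) + 7683 = -15288 + 7683 = -7605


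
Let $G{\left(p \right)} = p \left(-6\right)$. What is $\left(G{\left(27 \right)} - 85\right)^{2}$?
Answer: $61009$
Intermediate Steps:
$G{\left(p \right)} = - 6 p$
$\left(G{\left(27 \right)} - 85\right)^{2} = \left(\left(-6\right) 27 - 85\right)^{2} = \left(-162 - 85\right)^{2} = \left(-247\right)^{2} = 61009$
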